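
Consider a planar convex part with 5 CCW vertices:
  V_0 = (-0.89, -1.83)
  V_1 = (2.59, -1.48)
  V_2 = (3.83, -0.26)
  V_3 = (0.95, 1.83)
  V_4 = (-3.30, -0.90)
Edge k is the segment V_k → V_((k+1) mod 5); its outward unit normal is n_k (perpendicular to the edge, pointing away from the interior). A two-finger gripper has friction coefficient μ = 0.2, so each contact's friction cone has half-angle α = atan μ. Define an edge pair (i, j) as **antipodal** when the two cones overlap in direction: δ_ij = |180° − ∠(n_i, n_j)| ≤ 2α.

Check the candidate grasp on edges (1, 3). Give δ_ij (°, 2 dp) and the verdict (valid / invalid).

α = atan 0.2 = 11.31°;  2α = 22.62°
edge 1: e_1 = (+1.24, +1.22);  n_1 = (+0.7013, -0.7128)
edge 3: e_3 = (-4.25, -2.73);  n_3 = (-0.5405, +0.8414)
∠(n_1, n_3) = 168.18°
δ = |180° − 168.18°| = 11.82°
11.82° ≤ 2α = 22.62°  →  valid

δ = 11.82°, valid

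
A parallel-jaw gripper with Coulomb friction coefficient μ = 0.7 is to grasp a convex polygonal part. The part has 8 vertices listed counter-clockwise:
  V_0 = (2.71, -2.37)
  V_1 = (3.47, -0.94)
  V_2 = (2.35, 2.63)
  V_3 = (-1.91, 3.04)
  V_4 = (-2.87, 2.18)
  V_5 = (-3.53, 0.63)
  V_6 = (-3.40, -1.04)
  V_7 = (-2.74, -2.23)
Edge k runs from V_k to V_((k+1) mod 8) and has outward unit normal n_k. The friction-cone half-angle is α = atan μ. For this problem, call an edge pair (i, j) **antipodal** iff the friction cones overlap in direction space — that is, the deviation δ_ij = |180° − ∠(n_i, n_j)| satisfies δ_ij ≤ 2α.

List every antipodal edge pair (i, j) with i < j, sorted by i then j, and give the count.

α = atan 0.7 = 34.99°;  2α = 69.98°
n_0 = (+0.8830, -0.4693)
n_1 = (+0.9541, +0.2993)
n_2 = (+0.0958, +0.9954)
n_3 = (-0.6672, +0.7448)
n_4 = (-0.9201, +0.3918)
n_5 = (-0.9970, -0.0776)
n_6 = (-0.8745, -0.4850)
n_7 = (-0.0257, -0.9997)
  (0,1): δ = 134.59°  ·
  (0,2): δ = 67.51°  ✓
  (0,3): δ = 20.16°  ✓
  (0,4): δ = 4.92°  ✓
  (0,5): δ = 32.44°  ✓
  (0,6): δ = 57.00°  ✓
  (0,7): δ = 116.52°  ·
  (1,2): δ = 112.92°  ·
  (1,3): δ = 65.56°  ✓
  (1,4): δ = 40.48°  ✓
  (1,5): δ = 12.97°  ✓
  (1,6): δ = 11.60°  ✓
  (1,7): δ = 71.11°  ·
  (2,3): δ = 132.65°  ·
  (2,4): δ = 107.57°  ·
  (2,5): δ = 80.05°  ·
  (2,6): δ = 55.49°  ✓
  (2,7): δ = 4.03°  ✓
  (3,4): δ = 154.92°  ·
  (3,5): δ = 127.40°  ·
  (3,6): δ = 102.84°  ·
  (3,7): δ = 43.33°  ✓
  (4,5): δ = 152.48°  ·
  (4,6): δ = 127.92°  ·
  (4,7): δ = 68.41°  ✓
  (5,6): δ = 155.44°  ·
  (5,7): δ = 95.92°  ·
  (6,7): δ = 120.49°  ·
antipodal pairs: 13

count = 13; pairs: (0,2), (0,3), (0,4), (0,5), (0,6), (1,3), (1,4), (1,5), (1,6), (2,6), (2,7), (3,7), (4,7)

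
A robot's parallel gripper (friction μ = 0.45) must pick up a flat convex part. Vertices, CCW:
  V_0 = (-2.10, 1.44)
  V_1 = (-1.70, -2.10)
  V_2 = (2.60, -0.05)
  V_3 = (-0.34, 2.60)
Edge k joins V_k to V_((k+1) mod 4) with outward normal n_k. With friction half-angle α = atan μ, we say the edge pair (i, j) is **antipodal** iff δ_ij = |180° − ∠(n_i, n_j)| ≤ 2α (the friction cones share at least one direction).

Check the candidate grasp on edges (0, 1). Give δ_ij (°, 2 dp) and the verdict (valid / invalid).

δ = 70.96°, invalid

α = atan 0.45 = 24.23°;  2α = 48.46°
edge 0: e_0 = (+0.40, -3.54);  n_0 = (-0.9937, -0.1123)
edge 1: e_1 = (+4.30, +2.05);  n_1 = (+0.4303, -0.9027)
∠(n_0, n_1) = 109.04°
δ = |180° − 109.04°| = 70.96°
70.96° > 2α = 48.46°  →  invalid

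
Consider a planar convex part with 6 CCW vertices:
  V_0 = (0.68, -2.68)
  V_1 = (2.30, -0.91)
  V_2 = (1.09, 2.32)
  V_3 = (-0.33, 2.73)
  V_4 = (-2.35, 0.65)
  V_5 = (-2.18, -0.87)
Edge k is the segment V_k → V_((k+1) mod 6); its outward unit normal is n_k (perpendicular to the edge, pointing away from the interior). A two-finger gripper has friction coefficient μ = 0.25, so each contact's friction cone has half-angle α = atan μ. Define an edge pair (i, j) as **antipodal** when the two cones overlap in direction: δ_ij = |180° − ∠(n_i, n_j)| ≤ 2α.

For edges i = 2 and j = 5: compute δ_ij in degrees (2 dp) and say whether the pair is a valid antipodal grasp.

δ = 16.22°, valid

α = atan 0.25 = 14.04°;  2α = 28.07°
edge 2: e_2 = (-1.42, +0.41);  n_2 = (+0.2774, +0.9608)
edge 5: e_5 = (+2.86, -1.81);  n_5 = (-0.5348, -0.8450)
∠(n_2, n_5) = 163.78°
δ = |180° − 163.78°| = 16.22°
16.22° ≤ 2α = 28.07°  →  valid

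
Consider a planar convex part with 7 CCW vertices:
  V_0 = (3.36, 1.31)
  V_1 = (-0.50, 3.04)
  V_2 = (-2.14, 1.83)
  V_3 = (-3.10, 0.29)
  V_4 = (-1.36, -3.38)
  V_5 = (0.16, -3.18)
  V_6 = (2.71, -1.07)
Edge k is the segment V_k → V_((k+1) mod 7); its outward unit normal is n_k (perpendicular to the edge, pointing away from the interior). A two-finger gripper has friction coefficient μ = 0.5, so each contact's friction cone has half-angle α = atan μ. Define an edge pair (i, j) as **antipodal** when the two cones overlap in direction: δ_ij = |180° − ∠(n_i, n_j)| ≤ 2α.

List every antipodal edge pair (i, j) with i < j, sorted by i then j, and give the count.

α = atan 0.5 = 26.57°;  2α = 53.13°
n_0 = (+0.4090, +0.9125)
n_1 = (-0.5937, +0.8047)
n_2 = (-0.8486, +0.5290)
n_3 = (-0.9036, -0.4284)
n_4 = (+0.1305, -0.9915)
n_5 = (+0.6375, -0.7704)
n_6 = (+0.9647, -0.2635)
  (0,1): δ = 119.44°  ·
  (0,2): δ = 97.80°  ·
  (0,3): δ = 40.49°  ✓
  (0,4): δ = 31.64°  ✓
  (0,5): δ = 63.75°  ·
  (0,6): δ = 98.87°  ·
  (1,2): δ = 158.36°  ·
  (1,3): δ = 101.05°  ·
  (1,4): δ = 28.92°  ✓
  (1,5): δ = 3.19°  ✓
  (1,6): δ = 38.30°  ✓
  (2,3): δ = 122.70°  ·
  (2,4): δ = 50.57°  ✓
  (2,5): δ = 18.46°  ✓
  (2,6): δ = 16.66°  ✓
  (3,4): δ = 107.87°  ·
  (3,5): δ = 75.76°  ·
  (3,6): δ = 40.64°  ✓
  (4,5): δ = 147.89°  ·
  (4,6): δ = 112.77°  ·
  (5,6): δ = 144.88°  ·
antipodal pairs: 9

count = 9; pairs: (0,3), (0,4), (1,4), (1,5), (1,6), (2,4), (2,5), (2,6), (3,6)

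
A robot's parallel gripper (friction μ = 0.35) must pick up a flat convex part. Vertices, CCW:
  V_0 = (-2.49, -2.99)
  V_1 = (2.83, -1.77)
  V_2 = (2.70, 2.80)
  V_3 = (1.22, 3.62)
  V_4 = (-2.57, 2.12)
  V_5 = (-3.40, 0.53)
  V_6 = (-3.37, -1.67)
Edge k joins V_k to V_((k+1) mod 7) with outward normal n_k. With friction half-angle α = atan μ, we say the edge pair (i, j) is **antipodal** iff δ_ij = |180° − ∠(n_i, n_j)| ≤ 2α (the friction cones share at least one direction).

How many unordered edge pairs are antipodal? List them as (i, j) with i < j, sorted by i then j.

count = 5; pairs: (0,3), (1,4), (1,5), (1,6), (2,6)

α = atan 0.35 = 19.29°;  2α = 38.58°
n_0 = (+0.2235, -0.9747)
n_1 = (+0.9996, +0.0284)
n_2 = (+0.4846, +0.8747)
n_3 = (-0.3680, +0.9298)
n_4 = (-0.8865, +0.4628)
n_5 = (-0.9999, -0.0136)
n_6 = (-0.8321, -0.5547)
  (0,1): δ = 101.29°  ·
  (0,2): δ = 41.90°  ·
  (0,3): δ = 8.68°  ✓
  (0,4): δ = 49.52°  ·
  (0,5): δ = 77.87°  ·
  (0,6): δ = 110.77°  ·
  (1,2): δ = 120.62°  ·
  (1,3): δ = 70.04°  ·
  (1,4): δ = 29.19°  ✓
  (1,5): δ = 0.85°  ✓
  (1,6): δ = 32.06°  ✓
  (2,3): δ = 129.42°  ·
  (2,4): δ = 88.58°  ·
  (2,5): δ = 60.23°  ·
  (2,6): δ = 27.32°  ✓
  (3,4): δ = 139.16°  ·
  (3,5): δ = 110.81°  ·
  (3,6): δ = 77.90°  ·
  (4,5): δ = 151.65°  ·
  (4,6): δ = 118.74°  ·
  (5,6): δ = 147.09°  ·
antipodal pairs: 5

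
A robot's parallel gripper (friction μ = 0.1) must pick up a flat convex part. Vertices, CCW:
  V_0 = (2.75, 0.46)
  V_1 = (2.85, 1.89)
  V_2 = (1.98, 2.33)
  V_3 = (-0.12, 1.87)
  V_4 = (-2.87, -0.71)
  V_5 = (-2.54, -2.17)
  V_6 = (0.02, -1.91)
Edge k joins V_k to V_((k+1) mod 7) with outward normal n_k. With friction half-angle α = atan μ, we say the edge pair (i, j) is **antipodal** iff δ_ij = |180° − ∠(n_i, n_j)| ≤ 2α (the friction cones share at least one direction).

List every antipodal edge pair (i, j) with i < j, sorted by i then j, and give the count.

α = atan 0.1 = 5.71°;  2α = 11.42°
n_0 = (+0.9976, -0.0698)
n_1 = (+0.4513, +0.8924)
n_2 = (-0.2140, +0.9768)
n_3 = (-0.6842, +0.7293)
n_4 = (-0.9754, -0.2205)
n_5 = (+0.1010, -0.9949)
n_6 = (+0.6556, -0.7551)
  (0,1): δ = 112.83°  ·
  (0,2): δ = 73.64°  ·
  (0,3): δ = 42.83°  ·
  (0,4): δ = 16.74°  ·
  (0,5): δ = 99.80°  ·
  (0,6): δ = 134.96°  ·
  (1,2): δ = 140.82°  ·
  (1,3): δ = 110.00°  ·
  (1,4): δ = 50.44°  ·
  (1,5): δ = 32.63°  ·
  (1,6): δ = 67.79°  ·
  (2,3): δ = 149.18°  ·
  (2,4): δ = 89.62°  ·
  (2,5): δ = 6.56°  ✓
  (2,6): δ = 28.61°  ·
  (3,4): δ = 120.44°  ·
  (3,5): δ = 37.37°  ·
  (3,6): δ = 2.21°  ✓
  (4,5): δ = 96.94°  ·
  (4,6): δ = 61.77°  ·
  (5,6): δ = 144.84°  ·
antipodal pairs: 2

count = 2; pairs: (2,5), (3,6)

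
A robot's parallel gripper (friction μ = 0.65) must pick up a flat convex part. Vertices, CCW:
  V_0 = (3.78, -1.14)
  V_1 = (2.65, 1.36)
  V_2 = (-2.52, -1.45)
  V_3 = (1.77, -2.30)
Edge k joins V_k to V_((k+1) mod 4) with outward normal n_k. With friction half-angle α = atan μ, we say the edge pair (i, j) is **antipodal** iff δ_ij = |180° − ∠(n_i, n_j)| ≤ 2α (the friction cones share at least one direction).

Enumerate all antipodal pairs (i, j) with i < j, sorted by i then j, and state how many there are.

α = atan 0.65 = 33.02°;  2α = 66.05°
n_0 = (+0.9112, +0.4119)
n_1 = (-0.4775, +0.8786)
n_2 = (-0.1944, -0.9809)
n_3 = (+0.4998, -0.8661)
  (0,1): δ = 85.80°  ·
  (0,2): δ = 54.47°  ✓
  (0,3): δ = 95.67°  ·
  (1,2): δ = 39.73°  ✓
  (1,3): δ = 1.46°  ✓
  (2,3): δ = 138.80°  ·
antipodal pairs: 3

count = 3; pairs: (0,2), (1,2), (1,3)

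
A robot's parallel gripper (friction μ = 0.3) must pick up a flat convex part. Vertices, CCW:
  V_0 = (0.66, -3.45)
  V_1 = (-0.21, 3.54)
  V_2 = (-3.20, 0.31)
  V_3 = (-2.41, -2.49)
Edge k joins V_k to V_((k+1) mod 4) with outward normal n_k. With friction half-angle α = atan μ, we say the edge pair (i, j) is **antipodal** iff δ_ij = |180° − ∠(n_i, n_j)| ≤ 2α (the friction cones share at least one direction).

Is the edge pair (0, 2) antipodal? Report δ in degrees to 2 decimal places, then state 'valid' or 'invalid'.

δ = 8.66°, valid

α = atan 0.3 = 16.70°;  2α = 33.40°
edge 0: e_0 = (-0.87, +6.99);  n_0 = (+0.9923, +0.1235)
edge 2: e_2 = (+0.79, -2.80);  n_2 = (-0.9624, -0.2715)
∠(n_0, n_2) = 171.34°
δ = |180° − 171.34°| = 8.66°
8.66° ≤ 2α = 33.40°  →  valid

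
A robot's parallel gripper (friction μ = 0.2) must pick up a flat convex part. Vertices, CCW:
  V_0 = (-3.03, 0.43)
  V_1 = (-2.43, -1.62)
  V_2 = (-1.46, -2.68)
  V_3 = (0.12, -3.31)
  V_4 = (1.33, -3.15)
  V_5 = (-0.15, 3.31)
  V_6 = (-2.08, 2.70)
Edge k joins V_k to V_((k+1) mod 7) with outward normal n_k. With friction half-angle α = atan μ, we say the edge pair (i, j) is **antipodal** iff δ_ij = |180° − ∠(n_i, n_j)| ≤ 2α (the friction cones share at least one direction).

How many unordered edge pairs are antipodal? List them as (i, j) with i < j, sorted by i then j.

α = atan 0.2 = 11.31°;  2α = 22.62°
n_0 = (-0.9597, -0.2809)
n_1 = (-0.7377, -0.6751)
n_2 = (-0.3704, -0.9289)
n_3 = (+0.1311, -0.9914)
n_4 = (+0.9747, +0.2233)
n_5 = (-0.3014, +0.9535)
n_6 = (-0.9225, +0.3861)
  (0,1): δ = 153.85°  ·
  (0,2): δ = 128.05°  ·
  (0,3): δ = 98.78°  ·
  (0,4): δ = 3.41°  ✓
  (0,5): δ = 91.23°  ·
  (0,6): δ = 140.98°  ·
  (1,2): δ = 154.20°  ·
  (1,3): δ = 124.93°  ·
  (1,4): δ = 29.56°  ·
  (1,5): δ = 65.08°  ·
  (1,6): δ = 114.83°  ·
  (2,3): δ = 150.73°  ·
  (2,4): δ = 55.36°  ·
  (2,5): δ = 39.28°  ·
  (2,6): δ = 89.03°  ·
  (3,4): δ = 84.63°  ·
  (3,5): δ = 10.01°  ✓
  (3,6): δ = 59.76°  ·
  (4,5): δ = 85.36°  ·
  (4,6): δ = 35.61°  ·
  (5,6): δ = 130.25°  ·
antipodal pairs: 2

count = 2; pairs: (0,4), (3,5)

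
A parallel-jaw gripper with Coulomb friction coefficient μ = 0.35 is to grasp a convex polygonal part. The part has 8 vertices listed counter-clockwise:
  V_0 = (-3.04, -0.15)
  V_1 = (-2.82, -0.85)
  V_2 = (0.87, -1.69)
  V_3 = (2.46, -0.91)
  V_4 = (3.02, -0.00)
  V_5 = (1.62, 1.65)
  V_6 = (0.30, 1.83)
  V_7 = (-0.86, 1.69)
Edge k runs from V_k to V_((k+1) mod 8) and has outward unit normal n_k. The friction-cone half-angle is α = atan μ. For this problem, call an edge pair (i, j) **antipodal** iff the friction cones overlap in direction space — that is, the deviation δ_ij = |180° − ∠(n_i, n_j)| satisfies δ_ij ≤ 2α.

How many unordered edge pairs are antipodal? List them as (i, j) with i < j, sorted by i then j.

α = atan 0.35 = 19.29°;  2α = 38.58°
n_0 = (-0.9540, -0.2998)
n_1 = (-0.2220, -0.9751)
n_2 = (+0.4404, -0.8978)
n_3 = (+0.8517, -0.5241)
n_4 = (+0.7625, +0.6470)
n_5 = (+0.1351, +0.9908)
n_6 = (-0.1198, +0.9928)
n_7 = (-0.6450, +0.7642)
  (0,1): δ = 120.27°  ·
  (0,2): δ = 81.32°  ·
  (0,3): δ = 49.05°  ·
  (0,4): δ = 22.87°  ✓
  (0,5): δ = 64.79°  ·
  (0,6): δ = 79.43°  ·
  (0,7): δ = 112.72°  ·
  (1,2): δ = 141.04°  ·
  (1,3): δ = 108.78°  ·
  (1,4): δ = 36.86°  ✓
  (1,5): δ = 5.06°  ✓
  (1,6): δ = 19.71°  ✓
  (1,7): δ = 52.99°  ·
  (2,3): δ = 147.74°  ·
  (2,4): δ = 75.82°  ·
  (2,5): δ = 33.90°  ✓
  (2,6): δ = 19.25°  ✓
  (2,7): δ = 14.03°  ✓
  (3,4): δ = 108.08°  ·
  (3,5): δ = 66.16°  ·
  (3,6): δ = 51.51°  ·
  (3,7): δ = 18.23°  ✓
  (4,5): δ = 138.08°  ·
  (4,6): δ = 123.43°  ·
  (4,7): δ = 90.15°  ·
  (5,6): δ = 165.35°  ·
  (5,7): δ = 132.07°  ·
  (6,7): δ = 146.72°  ·
antipodal pairs: 8

count = 8; pairs: (0,4), (1,4), (1,5), (1,6), (2,5), (2,6), (2,7), (3,7)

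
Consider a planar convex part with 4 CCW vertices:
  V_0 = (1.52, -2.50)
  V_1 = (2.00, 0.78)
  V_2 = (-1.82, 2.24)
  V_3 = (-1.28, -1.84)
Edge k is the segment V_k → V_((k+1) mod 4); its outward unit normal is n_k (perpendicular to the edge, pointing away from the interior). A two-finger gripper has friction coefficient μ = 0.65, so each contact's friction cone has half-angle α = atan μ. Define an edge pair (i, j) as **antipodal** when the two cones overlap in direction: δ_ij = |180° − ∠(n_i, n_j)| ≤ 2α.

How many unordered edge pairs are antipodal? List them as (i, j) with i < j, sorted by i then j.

α = atan 0.65 = 33.02°;  2α = 66.05°
n_0 = (+0.9895, -0.1448)
n_1 = (+0.3570, +0.9341)
n_2 = (-0.9914, -0.1312)
n_3 = (-0.2294, -0.9733)
  (0,1): δ = 102.59°  ·
  (0,2): δ = 15.87°  ✓
  (0,3): δ = 85.06°  ·
  (1,2): δ = 61.54°  ✓
  (1,3): δ = 7.65°  ✓
  (2,3): δ = 110.80°  ·
antipodal pairs: 3

count = 3; pairs: (0,2), (1,2), (1,3)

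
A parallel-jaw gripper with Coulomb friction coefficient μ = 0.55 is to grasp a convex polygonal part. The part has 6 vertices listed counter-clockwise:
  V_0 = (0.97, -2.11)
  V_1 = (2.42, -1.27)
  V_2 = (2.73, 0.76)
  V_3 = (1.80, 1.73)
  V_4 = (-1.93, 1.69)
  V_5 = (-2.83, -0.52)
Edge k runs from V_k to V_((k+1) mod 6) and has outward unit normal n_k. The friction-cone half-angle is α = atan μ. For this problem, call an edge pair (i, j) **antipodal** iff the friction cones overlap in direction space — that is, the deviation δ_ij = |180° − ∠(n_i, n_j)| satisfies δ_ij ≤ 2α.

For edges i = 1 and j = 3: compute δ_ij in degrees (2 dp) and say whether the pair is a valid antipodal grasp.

α = atan 0.55 = 28.81°;  2α = 57.62°
edge 1: e_1 = (+0.31, +2.03);  n_1 = (+0.9885, -0.1510)
edge 3: e_3 = (-3.73, -0.04);  n_3 = (-0.0107, +0.9999)
∠(n_1, n_3) = 99.30°
δ = |180° − 99.30°| = 80.70°
80.70° > 2α = 57.62°  →  invalid

δ = 80.70°, invalid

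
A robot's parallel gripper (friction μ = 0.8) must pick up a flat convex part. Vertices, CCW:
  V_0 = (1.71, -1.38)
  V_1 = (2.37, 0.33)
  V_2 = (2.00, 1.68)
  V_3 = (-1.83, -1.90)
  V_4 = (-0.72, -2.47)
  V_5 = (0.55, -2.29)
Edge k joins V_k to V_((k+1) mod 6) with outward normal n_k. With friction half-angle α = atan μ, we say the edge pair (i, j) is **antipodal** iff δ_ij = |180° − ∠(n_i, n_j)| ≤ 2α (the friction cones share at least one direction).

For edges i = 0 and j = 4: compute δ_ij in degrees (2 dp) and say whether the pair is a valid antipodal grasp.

α = atan 0.8 = 38.66°;  2α = 77.32°
edge 0: e_0 = (+0.66, +1.71);  n_0 = (+0.9329, -0.3601)
edge 4: e_4 = (+1.27, +0.18);  n_4 = (+0.1403, -0.9901)
∠(n_0, n_4) = 60.83°
δ = |180° − 60.83°| = 119.17°
119.17° > 2α = 77.32°  →  invalid

δ = 119.17°, invalid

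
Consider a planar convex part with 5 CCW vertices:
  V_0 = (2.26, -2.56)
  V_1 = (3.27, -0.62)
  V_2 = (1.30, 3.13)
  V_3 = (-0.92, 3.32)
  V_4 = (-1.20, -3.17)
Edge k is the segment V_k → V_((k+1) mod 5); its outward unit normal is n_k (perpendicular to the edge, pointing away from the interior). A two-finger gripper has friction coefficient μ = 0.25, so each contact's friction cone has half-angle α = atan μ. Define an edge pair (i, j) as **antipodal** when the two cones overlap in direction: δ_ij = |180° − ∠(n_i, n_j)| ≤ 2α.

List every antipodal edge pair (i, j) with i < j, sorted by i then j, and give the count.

α = atan 0.25 = 14.04°;  2α = 28.07°
n_0 = (+0.8870, -0.4618)
n_1 = (+0.8853, +0.4651)
n_2 = (+0.0853, +0.9964)
n_3 = (-0.9991, +0.0431)
n_4 = (+0.1736, -0.9848)
  (0,1): δ = 124.78°  ·
  (0,2): δ = 67.39°  ·
  (0,3): δ = 25.03°  ✓
  (0,4): δ = 127.50°  ·
  (1,2): δ = 122.61°  ·
  (1,3): δ = 30.18°  ·
  (1,4): δ = 72.28°  ·
  (2,3): δ = 87.58°  ·
  (2,4): δ = 14.89°  ✓
  (3,4): δ = 77.53°  ·
antipodal pairs: 2

count = 2; pairs: (0,3), (2,4)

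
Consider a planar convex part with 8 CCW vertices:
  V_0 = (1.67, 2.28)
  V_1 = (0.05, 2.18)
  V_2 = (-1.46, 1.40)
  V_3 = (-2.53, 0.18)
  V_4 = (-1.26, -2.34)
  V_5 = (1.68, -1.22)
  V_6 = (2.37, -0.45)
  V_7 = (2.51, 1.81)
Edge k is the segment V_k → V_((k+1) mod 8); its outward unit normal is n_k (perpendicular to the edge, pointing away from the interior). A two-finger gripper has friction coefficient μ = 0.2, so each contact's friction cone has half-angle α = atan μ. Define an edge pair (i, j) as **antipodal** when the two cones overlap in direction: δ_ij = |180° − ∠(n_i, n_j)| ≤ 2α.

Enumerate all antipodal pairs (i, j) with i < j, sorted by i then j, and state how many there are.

count = 4; pairs: (0,4), (1,4), (1,5), (2,5)

α = atan 0.2 = 11.31°;  2α = 22.62°
n_0 = (-0.0616, +0.9981)
n_1 = (-0.4589, +0.8885)
n_2 = (-0.7518, +0.6594)
n_3 = (-0.8930, -0.4500)
n_4 = (+0.3560, -0.9345)
n_5 = (+0.7447, -0.6674)
n_6 = (+0.9981, -0.0618)
n_7 = (+0.4883, +0.8727)
  (0,1): δ = 156.21°  ·
  (0,2): δ = 134.78°  ·
  (0,3): δ = 66.79°  ·
  (0,4): δ = 17.32°  ✓
  (0,5): δ = 44.60°  ·
  (0,6): δ = 82.92°  ·
  (0,7): δ = 147.24°  ·
  (1,2): δ = 158.57°  ·
  (1,3): δ = 90.57°  ·
  (1,4): δ = 6.46°  ✓
  (1,5): δ = 20.82°  ✓
  (1,6): δ = 59.14°  ·
  (1,7): δ = 123.45°  ·
  (2,3): δ = 112.00°  ·
  (2,4): δ = 27.89°  ·
  (2,5): δ = 0.61°  ✓
  (2,6): δ = 37.71°  ·
  (2,7): δ = 102.02°  ·
  (3,4): δ = 95.89°  ·
  (3,5): δ = 68.61°  ·
  (3,6): δ = 30.29°  ·
  (3,7): δ = 34.03°  ·
  (4,5): δ = 152.72°  ·
  (4,6): δ = 114.40°  ·
  (4,7): δ = 50.08°  ·
  (5,6): δ = 141.68°  ·
  (5,7): δ = 77.36°  ·
  (6,7): δ = 115.68°  ·
antipodal pairs: 4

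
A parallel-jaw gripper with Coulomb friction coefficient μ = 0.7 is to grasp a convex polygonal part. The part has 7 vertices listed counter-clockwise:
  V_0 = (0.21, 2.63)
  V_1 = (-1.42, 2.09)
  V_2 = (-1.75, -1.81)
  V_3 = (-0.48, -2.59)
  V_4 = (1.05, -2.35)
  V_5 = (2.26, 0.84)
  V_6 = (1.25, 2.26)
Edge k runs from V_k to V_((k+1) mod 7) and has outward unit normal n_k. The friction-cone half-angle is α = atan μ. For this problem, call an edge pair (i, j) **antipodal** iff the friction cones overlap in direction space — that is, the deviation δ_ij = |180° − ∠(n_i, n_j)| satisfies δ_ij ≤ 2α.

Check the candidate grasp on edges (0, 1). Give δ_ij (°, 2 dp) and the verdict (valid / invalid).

δ = 113.17°, invalid

α = atan 0.7 = 34.99°;  2α = 69.98°
edge 0: e_0 = (-1.63, -0.54);  n_0 = (-0.3145, +0.9493)
edge 1: e_1 = (-0.33, -3.90);  n_1 = (-0.9964, +0.0843)
∠(n_0, n_1) = 66.83°
δ = |180° − 66.83°| = 113.17°
113.17° > 2α = 69.98°  →  invalid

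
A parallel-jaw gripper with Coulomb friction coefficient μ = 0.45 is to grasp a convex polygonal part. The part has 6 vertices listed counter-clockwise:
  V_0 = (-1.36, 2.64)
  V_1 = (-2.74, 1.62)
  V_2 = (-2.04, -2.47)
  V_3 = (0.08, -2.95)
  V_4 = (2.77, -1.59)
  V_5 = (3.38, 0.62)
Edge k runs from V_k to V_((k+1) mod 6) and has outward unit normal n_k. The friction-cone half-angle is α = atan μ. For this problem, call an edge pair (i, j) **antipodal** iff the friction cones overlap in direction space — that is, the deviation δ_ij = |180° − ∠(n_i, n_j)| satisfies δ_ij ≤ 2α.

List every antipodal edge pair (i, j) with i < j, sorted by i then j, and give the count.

α = atan 0.45 = 24.23°;  2α = 48.46°
n_0 = (-0.5944, +0.8042)
n_1 = (-0.9857, -0.1687)
n_2 = (-0.2208, -0.9753)
n_3 = (+0.4512, -0.8924)
n_4 = (+0.9640, -0.2661)
n_5 = (+0.3920, +0.9199)
  (0,1): δ = 116.76°  ·
  (0,2): δ = 49.23°  ·
  (0,3): δ = 9.65°  ✓
  (0,4): δ = 38.10°  ✓
  (0,5): δ = 120.45°  ·
  (1,2): δ = 112.47°  ·
  (1,3): δ = 72.89°  ·
  (1,4): δ = 25.14°  ✓
  (1,5): δ = 57.21°  ·
  (2,3): δ = 140.42°  ·
  (2,4): δ = 92.67°  ·
  (2,5): δ = 10.32°  ✓
  (3,4): δ = 132.25°  ·
  (3,5): δ = 49.90°  ·
  (4,5): δ = 97.65°  ·
antipodal pairs: 4

count = 4; pairs: (0,3), (0,4), (1,4), (2,5)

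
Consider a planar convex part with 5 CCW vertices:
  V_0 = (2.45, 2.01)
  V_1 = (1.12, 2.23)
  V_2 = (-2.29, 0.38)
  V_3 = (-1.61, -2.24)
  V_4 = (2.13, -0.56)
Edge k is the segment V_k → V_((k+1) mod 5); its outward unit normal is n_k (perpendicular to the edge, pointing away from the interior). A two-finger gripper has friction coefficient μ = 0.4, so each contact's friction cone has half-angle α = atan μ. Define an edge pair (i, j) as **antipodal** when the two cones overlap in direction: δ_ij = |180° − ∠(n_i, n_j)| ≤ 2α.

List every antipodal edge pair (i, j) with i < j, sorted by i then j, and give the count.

count = 3; pairs: (0,3), (1,3), (2,4)

α = atan 0.4 = 21.80°;  2α = 43.60°
n_0 = (+0.1632, +0.9866)
n_1 = (-0.4769, +0.8790)
n_2 = (-0.9679, -0.2512)
n_3 = (+0.4098, -0.9122)
n_4 = (+0.9923, -0.1236)
  (0,1): δ = 142.13°  ·
  (0,2): δ = 66.06°  ·
  (0,3): δ = 33.58°  ✓
  (0,4): δ = 92.29°  ·
  (1,2): δ = 103.93°  ·
  (1,3): δ = 4.29°  ✓
  (1,4): δ = 54.42°  ·
  (2,3): δ = 80.36°  ·
  (2,4): δ = 21.65°  ✓
  (3,4): δ = 121.29°  ·
antipodal pairs: 3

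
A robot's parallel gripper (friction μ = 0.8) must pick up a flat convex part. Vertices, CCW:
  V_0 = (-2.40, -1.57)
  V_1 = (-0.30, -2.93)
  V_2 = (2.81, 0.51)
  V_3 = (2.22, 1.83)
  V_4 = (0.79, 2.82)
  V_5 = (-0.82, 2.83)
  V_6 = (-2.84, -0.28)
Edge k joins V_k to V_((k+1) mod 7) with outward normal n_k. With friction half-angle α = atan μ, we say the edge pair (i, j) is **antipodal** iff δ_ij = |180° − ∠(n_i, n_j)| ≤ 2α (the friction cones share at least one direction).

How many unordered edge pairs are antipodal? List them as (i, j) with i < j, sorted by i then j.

count = 10; pairs: (0,2), (0,3), (0,4), (1,4), (1,5), (1,6), (2,5), (2,6), (3,6), (4,6)

α = atan 0.8 = 38.66°;  2α = 77.32°
n_0 = (-0.5436, -0.8394)
n_1 = (+0.7418, -0.6706)
n_2 = (+0.9130, +0.4081)
n_3 = (+0.5692, +0.8222)
n_4 = (+0.0062, +1.0000)
n_5 = (-0.8386, +0.5447)
n_6 = (-0.9465, -0.3228)
  (0,1): δ = 99.19°  ·
  (0,2): δ = 32.99°  ✓
  (0,3): δ = 1.77°  ✓
  (0,4): δ = 32.57°  ✓
  (0,5): δ = 89.92°  ·
  (0,6): δ = 141.76°  ·
  (1,2): δ = 113.80°  ·
  (1,3): δ = 82.58°  ·
  (1,4): δ = 48.24°  ✓
  (1,5): δ = 9.11°  ✓
  (1,6): δ = 60.95°  ✓
  (2,3): δ = 148.78°  ·
  (2,4): δ = 114.44°  ·
  (2,5): δ = 57.09°  ✓
  (2,6): δ = 5.25°  ✓
  (3,4): δ = 145.66°  ·
  (3,5): δ = 88.31°  ·
  (3,6): δ = 36.47°  ✓
  (4,5): δ = 122.65°  ·
  (4,6): δ = 70.81°  ✓
  (5,6): δ = 128.16°  ·
antipodal pairs: 10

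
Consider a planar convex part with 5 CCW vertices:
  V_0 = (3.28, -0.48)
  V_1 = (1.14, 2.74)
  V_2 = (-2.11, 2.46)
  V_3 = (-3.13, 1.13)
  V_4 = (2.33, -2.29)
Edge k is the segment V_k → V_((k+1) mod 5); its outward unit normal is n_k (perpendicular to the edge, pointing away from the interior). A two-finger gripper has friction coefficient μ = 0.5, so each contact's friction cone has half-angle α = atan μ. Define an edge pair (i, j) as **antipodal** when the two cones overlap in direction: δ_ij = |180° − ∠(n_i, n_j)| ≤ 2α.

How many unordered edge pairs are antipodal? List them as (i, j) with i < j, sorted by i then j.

count = 3; pairs: (0,3), (1,3), (2,4)

α = atan 0.5 = 26.57°;  2α = 53.13°
n_0 = (+0.8328, +0.5535)
n_1 = (-0.0858, +0.9963)
n_2 = (-0.7935, +0.6086)
n_3 = (-0.5308, -0.8475)
n_4 = (+0.8854, -0.4647)
  (0,1): δ = 118.68°  ·
  (0,2): δ = 71.09°  ·
  (0,3): δ = 24.33°  ✓
  (0,4): δ = 118.70°  ·
  (1,2): δ = 132.41°  ·
  (1,3): δ = 36.99°  ✓
  (1,4): δ = 57.38°  ·
  (2,3): δ = 84.58°  ·
  (2,4): δ = 9.79°  ✓
  (3,4): δ = 85.63°  ·
antipodal pairs: 3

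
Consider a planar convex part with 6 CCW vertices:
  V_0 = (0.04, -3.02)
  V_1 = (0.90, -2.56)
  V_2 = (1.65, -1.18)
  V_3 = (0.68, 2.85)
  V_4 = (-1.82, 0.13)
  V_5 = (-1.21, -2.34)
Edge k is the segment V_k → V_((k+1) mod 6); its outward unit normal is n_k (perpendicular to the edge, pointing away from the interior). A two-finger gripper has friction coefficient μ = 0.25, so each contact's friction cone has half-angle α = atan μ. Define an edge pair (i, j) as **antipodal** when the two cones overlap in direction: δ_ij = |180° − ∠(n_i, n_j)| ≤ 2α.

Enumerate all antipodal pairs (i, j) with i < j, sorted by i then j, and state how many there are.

count = 3; pairs: (0,3), (1,3), (2,4)

α = atan 0.25 = 14.04°;  2α = 28.07°
n_0 = (+0.4717, -0.8818)
n_1 = (+0.8786, -0.4775)
n_2 = (+0.9722, +0.2340)
n_3 = (-0.7363, +0.6767)
n_4 = (-0.9708, -0.2398)
n_5 = (-0.4779, -0.8784)
  (0,1): δ = 146.66°  ·
  (0,2): δ = 104.61°  ·
  (0,3): δ = 19.27°  ✓
  (0,4): δ = 75.73°  ·
  (0,5): δ = 123.31°  ·
  (1,2): δ = 137.94°  ·
  (1,3): δ = 14.06°  ✓
  (1,4): δ = 42.40°  ·
  (1,5): δ = 89.98°  ·
  (2,3): δ = 56.12°  ·
  (2,4): δ = 0.34°  ✓
  (2,5): δ = 47.92°  ·
  (3,4): δ = 123.54°  ·
  (3,5): δ = 75.96°  ·
  (4,5): δ = 132.42°  ·
antipodal pairs: 3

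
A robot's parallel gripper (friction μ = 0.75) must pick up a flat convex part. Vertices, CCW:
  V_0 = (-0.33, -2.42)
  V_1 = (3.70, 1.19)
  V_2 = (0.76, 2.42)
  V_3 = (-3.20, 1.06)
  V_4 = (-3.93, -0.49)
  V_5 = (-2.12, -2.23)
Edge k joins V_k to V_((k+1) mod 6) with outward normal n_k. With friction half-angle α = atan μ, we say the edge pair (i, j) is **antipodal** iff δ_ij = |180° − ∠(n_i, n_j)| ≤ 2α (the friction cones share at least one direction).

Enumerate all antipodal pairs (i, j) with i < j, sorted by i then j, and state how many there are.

α = atan 0.75 = 36.87°;  2α = 73.74°
n_0 = (+0.6672, -0.7449)
n_1 = (+0.3860, +0.9225)
n_2 = (-0.3248, +0.9458)
n_3 = (-0.9047, +0.4261)
n_4 = (-0.6930, -0.7209)
n_5 = (-0.1056, -0.9944)
  (0,1): δ = 64.56°  ✓
  (0,2): δ = 22.90°  ✓
  (0,3): δ = 22.93°  ✓
  (0,4): δ = 94.28°  ·
  (0,5): δ = 132.09°  ·
  (1,2): δ = 138.34°  ·
  (1,3): δ = 92.52°  ·
  (1,4): δ = 21.17°  ✓
  (1,5): δ = 16.64°  ✓
  (2,3): δ = 134.17°  ·
  (2,4): δ = 62.82°  ✓
  (2,5): δ = 25.01°  ✓
  (3,4): δ = 108.65°  ·
  (3,5): δ = 70.84°  ✓
  (4,5): δ = 142.19°  ·
antipodal pairs: 8

count = 8; pairs: (0,1), (0,2), (0,3), (1,4), (1,5), (2,4), (2,5), (3,5)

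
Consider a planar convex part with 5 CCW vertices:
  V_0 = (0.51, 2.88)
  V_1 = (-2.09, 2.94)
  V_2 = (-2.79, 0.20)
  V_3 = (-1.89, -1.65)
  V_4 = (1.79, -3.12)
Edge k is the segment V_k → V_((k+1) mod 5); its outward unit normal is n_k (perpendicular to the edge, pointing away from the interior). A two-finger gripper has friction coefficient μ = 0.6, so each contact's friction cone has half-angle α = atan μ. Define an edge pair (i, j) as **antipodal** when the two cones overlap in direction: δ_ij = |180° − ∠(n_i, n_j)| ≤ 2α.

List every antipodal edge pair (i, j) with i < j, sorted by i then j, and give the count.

count = 4; pairs: (0,3), (1,4), (2,4), (3,4)

α = atan 0.6 = 30.96°;  2α = 61.93°
n_0 = (+0.0231, +0.9997)
n_1 = (-0.9689, +0.2475)
n_2 = (-0.8992, -0.4375)
n_3 = (-0.3710, -0.9287)
n_4 = (+0.9780, +0.2086)
  (0,1): δ = 103.01°  ·
  (0,2): δ = 62.74°  ·
  (0,3): δ = 20.45°  ✓
  (0,4): δ = 103.36°  ·
  (1,2): δ = 139.73°  ·
  (1,3): δ = 97.44°  ·
  (1,4): δ = 26.37°  ✓
  (2,3): δ = 137.72°  ·
  (2,4): δ = 13.90°  ✓
  (3,4): δ = 56.18°  ✓
antipodal pairs: 4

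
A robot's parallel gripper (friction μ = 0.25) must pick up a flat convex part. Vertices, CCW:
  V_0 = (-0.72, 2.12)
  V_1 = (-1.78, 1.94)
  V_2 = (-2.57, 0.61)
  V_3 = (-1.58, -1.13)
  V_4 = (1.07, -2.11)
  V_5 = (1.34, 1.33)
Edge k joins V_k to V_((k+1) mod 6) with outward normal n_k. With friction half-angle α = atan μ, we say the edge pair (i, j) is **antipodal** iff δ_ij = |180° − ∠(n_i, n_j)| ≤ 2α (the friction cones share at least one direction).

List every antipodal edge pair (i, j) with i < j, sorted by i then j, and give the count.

count = 2; pairs: (1,4), (3,5)

α = atan 0.25 = 14.04°;  2α = 28.07°
n_0 = (-0.1674, +0.9859)
n_1 = (-0.8598, +0.5107)
n_2 = (-0.8692, -0.4945)
n_3 = (-0.3469, -0.9379)
n_4 = (+0.9969, -0.0782)
n_5 = (+0.3581, +0.9337)
  (0,1): δ = 130.35°  ·
  (0,2): δ = 70.00°  ·
  (0,3): δ = 29.93°  ·
  (0,4): δ = 75.87°  ·
  (0,5): δ = 149.38°  ·
  (1,2): δ = 119.65°  ·
  (1,3): δ = 79.59°  ·
  (1,4): δ = 26.22°  ✓
  (1,5): δ = 99.73°  ·
  (2,3): δ = 139.93°  ·
  (2,4): δ = 34.13°  ·
  (2,5): δ = 39.38°  ·
  (3,4): δ = 74.19°  ·
  (3,5): δ = 0.69°  ✓
  (4,5): δ = 106.49°  ·
antipodal pairs: 2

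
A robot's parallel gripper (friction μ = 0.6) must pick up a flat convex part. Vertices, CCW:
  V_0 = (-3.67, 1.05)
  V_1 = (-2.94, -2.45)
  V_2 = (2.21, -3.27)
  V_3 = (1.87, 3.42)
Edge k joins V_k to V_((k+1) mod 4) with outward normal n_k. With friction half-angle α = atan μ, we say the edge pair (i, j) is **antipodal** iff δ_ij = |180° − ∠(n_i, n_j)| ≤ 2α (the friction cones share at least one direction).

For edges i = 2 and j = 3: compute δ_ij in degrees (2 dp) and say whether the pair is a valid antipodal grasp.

δ = 69.75°, invalid

α = atan 0.6 = 30.96°;  2α = 61.93°
edge 2: e_2 = (-0.34, +6.69);  n_2 = (+0.9987, +0.0508)
edge 3: e_3 = (-5.54, -2.37);  n_3 = (-0.3933, +0.9194)
∠(n_2, n_3) = 110.25°
δ = |180° − 110.25°| = 69.75°
69.75° > 2α = 61.93°  →  invalid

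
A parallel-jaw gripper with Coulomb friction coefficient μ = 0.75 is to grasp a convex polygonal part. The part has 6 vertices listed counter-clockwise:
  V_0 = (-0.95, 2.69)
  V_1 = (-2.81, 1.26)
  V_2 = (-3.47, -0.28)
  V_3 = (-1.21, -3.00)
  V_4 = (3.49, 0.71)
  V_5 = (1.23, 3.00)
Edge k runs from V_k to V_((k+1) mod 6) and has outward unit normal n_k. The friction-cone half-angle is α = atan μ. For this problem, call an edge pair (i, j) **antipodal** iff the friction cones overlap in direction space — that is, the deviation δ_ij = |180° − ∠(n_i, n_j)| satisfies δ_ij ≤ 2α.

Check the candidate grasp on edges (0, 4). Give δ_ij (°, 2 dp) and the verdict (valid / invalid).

α = atan 0.75 = 36.87°;  2α = 73.74°
edge 0: e_0 = (-1.86, -1.43);  n_0 = (-0.6095, +0.7928)
edge 4: e_4 = (-2.26, +2.29);  n_4 = (+0.7118, +0.7024)
∠(n_0, n_4) = 82.93°
δ = |180° − 82.93°| = 97.07°
97.07° > 2α = 73.74°  →  invalid

δ = 97.07°, invalid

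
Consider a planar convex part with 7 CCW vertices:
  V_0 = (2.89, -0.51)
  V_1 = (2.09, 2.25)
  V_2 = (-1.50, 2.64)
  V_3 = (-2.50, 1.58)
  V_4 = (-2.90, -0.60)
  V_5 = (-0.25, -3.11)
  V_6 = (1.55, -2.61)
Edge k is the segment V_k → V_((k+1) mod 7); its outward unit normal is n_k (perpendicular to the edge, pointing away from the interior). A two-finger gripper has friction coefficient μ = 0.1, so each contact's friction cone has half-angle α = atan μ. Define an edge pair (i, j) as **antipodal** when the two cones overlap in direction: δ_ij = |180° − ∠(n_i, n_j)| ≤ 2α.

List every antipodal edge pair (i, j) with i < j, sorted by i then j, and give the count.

α = atan 0.1 = 5.71°;  2α = 11.42°
n_0 = (+0.9605, +0.2784)
n_1 = (+0.1080, +0.9942)
n_2 = (-0.7274, +0.6862)
n_3 = (-0.9836, +0.1805)
n_4 = (-0.6877, -0.7260)
n_5 = (+0.2676, -0.9635)
n_6 = (+0.8430, -0.5379)
  (0,1): δ = 112.36°  ·
  (0,2): δ = 59.50°  ·
  (0,3): δ = 26.56°  ·
  (0,4): δ = 30.39°  ·
  (0,5): δ = 89.36°  ·
  (0,6): δ = 131.29°  ·
  (1,2): δ = 127.13°  ·
  (1,3): δ = 94.20°  ·
  (1,4): δ = 37.25°  ·
  (1,5): δ = 21.72°  ·
  (1,6): δ = 63.66°  ·
  (2,3): δ = 147.07°  ·
  (2,4): δ = 90.11°  ·
  (2,5): δ = 31.14°  ·
  (2,6): δ = 10.79°  ✓
  (3,4): δ = 123.05°  ·
  (3,5): δ = 64.08°  ·
  (3,6): δ = 22.14°  ·
  (4,5): δ = 121.03°  ·
  (4,6): δ = 79.10°  ·
  (5,6): δ = 138.07°  ·
antipodal pairs: 1

count = 1; pairs: (2,6)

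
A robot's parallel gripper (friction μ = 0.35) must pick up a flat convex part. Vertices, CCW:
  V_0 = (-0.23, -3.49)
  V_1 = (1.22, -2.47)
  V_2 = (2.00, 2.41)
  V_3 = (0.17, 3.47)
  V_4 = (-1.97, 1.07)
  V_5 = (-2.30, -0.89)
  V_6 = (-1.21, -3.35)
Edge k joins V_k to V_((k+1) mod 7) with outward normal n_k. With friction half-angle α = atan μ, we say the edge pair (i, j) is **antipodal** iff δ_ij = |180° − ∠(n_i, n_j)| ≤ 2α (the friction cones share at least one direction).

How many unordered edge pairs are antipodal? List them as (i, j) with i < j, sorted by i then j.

count = 6; pairs: (0,3), (1,3), (1,4), (1,5), (2,5), (2,6)

α = atan 0.35 = 19.29°;  2α = 38.58°
n_0 = (+0.5754, -0.8179)
n_1 = (+0.9875, -0.1578)
n_2 = (+0.5012, +0.8653)
n_3 = (-0.7464, +0.6655)
n_4 = (-0.9861, +0.1660)
n_5 = (-0.9143, -0.4051)
n_6 = (-0.1414, -0.9899)
  (0,1): δ = 134.21°  ·
  (0,2): δ = 65.21°  ·
  (0,3): δ = 13.15°  ✓
  (0,4): δ = 45.32°  ·
  (0,5): δ = 78.77°  ·
  (0,6): δ = 136.75°  ·
  (1,2): δ = 111.00°  ·
  (1,3): δ = 32.64°  ✓
  (1,4): δ = 0.48°  ✓
  (1,5): δ = 32.98°  ✓
  (1,6): δ = 90.95°  ·
  (2,3): δ = 101.64°  ·
  (2,4): δ = 69.48°  ·
  (2,5): δ = 36.02°  ✓
  (2,6): δ = 21.95°  ✓
  (3,4): δ = 147.83°  ·
  (3,5): δ = 114.38°  ·
  (3,6): δ = 56.41°  ·
  (4,5): δ = 146.55°  ·
  (4,6): δ = 88.57°  ·
  (5,6): δ = 122.03°  ·
antipodal pairs: 6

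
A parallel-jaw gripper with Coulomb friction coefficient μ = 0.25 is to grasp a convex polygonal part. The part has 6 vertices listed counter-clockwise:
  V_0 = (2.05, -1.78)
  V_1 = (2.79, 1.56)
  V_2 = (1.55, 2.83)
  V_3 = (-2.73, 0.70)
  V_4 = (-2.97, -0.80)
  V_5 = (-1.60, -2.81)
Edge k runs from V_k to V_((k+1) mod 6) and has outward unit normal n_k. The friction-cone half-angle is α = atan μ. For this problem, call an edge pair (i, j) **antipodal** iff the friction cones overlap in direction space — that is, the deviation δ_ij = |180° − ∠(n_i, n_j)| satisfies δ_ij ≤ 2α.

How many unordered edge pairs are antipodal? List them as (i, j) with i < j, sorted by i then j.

count = 3; pairs: (0,3), (1,4), (2,5)

α = atan 0.25 = 14.04°;  2α = 28.07°
n_0 = (+0.9763, -0.2163)
n_1 = (+0.7155, +0.6986)
n_2 = (-0.4455, +0.8953)
n_3 = (-0.9874, +0.1580)
n_4 = (-0.8263, -0.5632)
n_5 = (+0.2716, -0.9624)
  (0,1): δ = 123.19°  ·
  (0,2): δ = 51.05°  ·
  (0,3): δ = 3.40°  ✓
  (0,4): δ = 46.77°  ·
  (0,5): δ = 118.25°  ·
  (1,2): δ = 107.86°  ·
  (1,3): δ = 53.41°  ·
  (1,4): δ = 10.04°  ✓
  (1,5): δ = 61.44°  ·
  (2,3): δ = 125.55°  ·
  (2,4): δ = 82.18°  ·
  (2,5): δ = 10.70°  ✓
  (3,4): δ = 136.63°  ·
  (3,5): δ = 65.15°  ·
  (4,5): δ = 108.52°  ·
antipodal pairs: 3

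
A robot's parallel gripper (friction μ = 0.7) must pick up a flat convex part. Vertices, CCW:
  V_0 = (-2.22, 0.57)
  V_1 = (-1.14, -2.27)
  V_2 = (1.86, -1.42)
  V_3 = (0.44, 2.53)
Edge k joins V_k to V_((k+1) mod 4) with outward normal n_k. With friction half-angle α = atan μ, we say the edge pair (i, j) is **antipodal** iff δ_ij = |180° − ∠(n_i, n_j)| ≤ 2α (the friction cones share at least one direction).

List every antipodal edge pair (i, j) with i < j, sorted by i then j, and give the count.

α = atan 0.7 = 34.99°;  2α = 69.98°
n_0 = (-0.9347, -0.3554)
n_1 = (+0.2726, -0.9621)
n_2 = (+0.9410, +0.3383)
n_3 = (-0.5932, +0.8051)
  (0,1): δ = 95.00°  ·
  (0,2): δ = 1.05°  ✓
  (0,3): δ = 105.56°  ·
  (1,2): δ = 86.05°  ·
  (1,3): δ = 20.57°  ✓
  (2,3): δ = 73.39°  ·
antipodal pairs: 2

count = 2; pairs: (0,2), (1,3)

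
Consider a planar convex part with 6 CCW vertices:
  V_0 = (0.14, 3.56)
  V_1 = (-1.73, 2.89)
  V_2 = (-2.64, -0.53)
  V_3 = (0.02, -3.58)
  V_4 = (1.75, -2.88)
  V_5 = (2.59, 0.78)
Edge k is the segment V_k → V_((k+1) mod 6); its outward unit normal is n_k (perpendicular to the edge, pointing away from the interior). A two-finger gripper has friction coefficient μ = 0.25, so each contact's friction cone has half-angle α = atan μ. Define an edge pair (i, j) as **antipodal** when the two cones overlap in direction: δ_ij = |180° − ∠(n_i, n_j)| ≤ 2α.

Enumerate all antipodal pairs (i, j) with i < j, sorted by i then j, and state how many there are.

count = 3; pairs: (0,3), (1,4), (2,5)

α = atan 0.25 = 14.04°;  2α = 28.07°
n_0 = (-0.3373, +0.9414)
n_1 = (-0.9664, +0.2571)
n_2 = (-0.7536, -0.6573)
n_3 = (+0.3751, -0.9270)
n_4 = (+0.9747, -0.2237)
n_5 = (+0.7502, +0.6612)
  (0,1): δ = 124.61°  ·
  (0,2): δ = 68.62°  ·
  (0,3): δ = 2.32°  ✓
  (0,4): δ = 57.36°  ·
  (0,5): δ = 111.68°  ·
  (1,2): δ = 124.01°  ·
  (1,3): δ = 53.07°  ·
  (1,4): δ = 1.97°  ✓
  (1,5): δ = 56.29°  ·
  (2,3): δ = 109.06°  ·
  (2,4): δ = 54.02°  ·
  (2,5): δ = 0.30°  ✓
  (3,4): δ = 124.96°  ·
  (3,5): δ = 70.64°  ·
  (4,5): δ = 125.68°  ·
antipodal pairs: 3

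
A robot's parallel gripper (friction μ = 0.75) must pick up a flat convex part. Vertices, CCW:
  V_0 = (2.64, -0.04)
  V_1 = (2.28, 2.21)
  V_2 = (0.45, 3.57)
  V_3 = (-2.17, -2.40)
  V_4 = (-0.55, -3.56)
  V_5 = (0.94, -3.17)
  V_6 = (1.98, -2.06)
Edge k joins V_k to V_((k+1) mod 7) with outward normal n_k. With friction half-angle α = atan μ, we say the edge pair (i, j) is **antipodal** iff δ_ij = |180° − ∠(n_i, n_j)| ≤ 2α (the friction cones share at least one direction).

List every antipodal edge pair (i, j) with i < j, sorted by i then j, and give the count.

count = 8; pairs: (0,2), (0,3), (1,3), (1,4), (2,4), (2,5), (2,6), (3,6)

α = atan 0.75 = 36.87°;  2α = 73.74°
n_0 = (+0.9874, +0.1580)
n_1 = (+0.5965, +0.8026)
n_2 = (-0.9157, +0.4019)
n_3 = (-0.5822, -0.8131)
n_4 = (+0.2532, -0.9674)
n_5 = (+0.7297, -0.6837)
n_6 = (+0.9505, -0.3106)
  (0,1): δ = 135.71°  ·
  (0,2): δ = 32.79°  ✓
  (0,3): δ = 45.31°  ✓
  (0,4): δ = 95.58°  ·
  (0,5): δ = 127.77°  ·
  (0,6): δ = 152.82°  ·
  (1,2): δ = 77.08°  ·
  (1,3): δ = 1.01°  ✓
  (1,4): δ = 51.29°  ✓
  (1,5): δ = 83.48°  ·
  (1,6): δ = 108.52°  ·
  (2,3): δ = 101.91°  ·
  (2,4): δ = 51.64°  ✓
  (2,5): δ = 19.44°  ✓
  (2,6): δ = 5.60°  ✓
  (3,4): δ = 129.73°  ·
  (3,5): δ = 97.53°  ·
  (3,6): δ = 72.49°  ✓
  (4,5): δ = 147.80°  ·
  (4,6): δ = 122.76°  ·
  (5,6): δ = 154.96°  ·
antipodal pairs: 8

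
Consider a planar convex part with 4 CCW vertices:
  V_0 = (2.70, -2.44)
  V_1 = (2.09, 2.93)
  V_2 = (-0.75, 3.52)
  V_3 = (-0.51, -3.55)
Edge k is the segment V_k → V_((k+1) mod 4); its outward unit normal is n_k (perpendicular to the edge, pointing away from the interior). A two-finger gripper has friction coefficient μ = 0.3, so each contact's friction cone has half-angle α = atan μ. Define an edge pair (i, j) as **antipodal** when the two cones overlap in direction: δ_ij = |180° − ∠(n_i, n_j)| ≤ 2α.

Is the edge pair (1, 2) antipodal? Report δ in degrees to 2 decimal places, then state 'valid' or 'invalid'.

δ = 76.32°, invalid

α = atan 0.3 = 16.70°;  2α = 33.40°
edge 1: e_1 = (-2.84, +0.59);  n_1 = (+0.2034, +0.9791)
edge 2: e_2 = (+0.24, -7.07);  n_2 = (-0.9994, -0.0339)
∠(n_1, n_2) = 103.68°
δ = |180° − 103.68°| = 76.32°
76.32° > 2α = 33.40°  →  invalid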